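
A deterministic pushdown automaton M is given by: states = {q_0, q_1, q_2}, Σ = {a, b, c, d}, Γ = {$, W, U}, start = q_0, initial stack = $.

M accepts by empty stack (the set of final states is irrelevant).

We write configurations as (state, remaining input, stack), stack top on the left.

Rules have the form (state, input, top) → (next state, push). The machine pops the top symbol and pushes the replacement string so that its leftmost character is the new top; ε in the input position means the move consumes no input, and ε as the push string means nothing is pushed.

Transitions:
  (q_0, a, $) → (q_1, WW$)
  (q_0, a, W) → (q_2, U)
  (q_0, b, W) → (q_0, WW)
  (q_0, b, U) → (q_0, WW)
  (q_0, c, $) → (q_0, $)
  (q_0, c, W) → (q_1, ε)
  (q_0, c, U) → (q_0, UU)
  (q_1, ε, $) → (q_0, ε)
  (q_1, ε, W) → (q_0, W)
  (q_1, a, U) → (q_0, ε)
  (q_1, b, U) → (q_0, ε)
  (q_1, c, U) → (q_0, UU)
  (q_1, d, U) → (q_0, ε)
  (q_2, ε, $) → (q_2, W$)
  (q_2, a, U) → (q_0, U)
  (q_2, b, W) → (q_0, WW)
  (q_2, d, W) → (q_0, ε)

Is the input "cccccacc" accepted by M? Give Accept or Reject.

(q_0, cccccacc, $) ⊢ (q_0, ccccacc, $) ⊢ (q_0, cccacc, $) ⊢ (q_0, ccacc, $) ⊢ (q_0, cacc, $) ⊢ (q_0, acc, $) ⊢ (q_1, cc, WW$) ⊢ (q_0, cc, WW$) ⊢ (q_1, c, W$) ⊢ (q_0, c, W$) ⊢ (q_1, ε, $) ⊢ (q_0, ε, ε)
All input consumed and the stack is empty.

Accept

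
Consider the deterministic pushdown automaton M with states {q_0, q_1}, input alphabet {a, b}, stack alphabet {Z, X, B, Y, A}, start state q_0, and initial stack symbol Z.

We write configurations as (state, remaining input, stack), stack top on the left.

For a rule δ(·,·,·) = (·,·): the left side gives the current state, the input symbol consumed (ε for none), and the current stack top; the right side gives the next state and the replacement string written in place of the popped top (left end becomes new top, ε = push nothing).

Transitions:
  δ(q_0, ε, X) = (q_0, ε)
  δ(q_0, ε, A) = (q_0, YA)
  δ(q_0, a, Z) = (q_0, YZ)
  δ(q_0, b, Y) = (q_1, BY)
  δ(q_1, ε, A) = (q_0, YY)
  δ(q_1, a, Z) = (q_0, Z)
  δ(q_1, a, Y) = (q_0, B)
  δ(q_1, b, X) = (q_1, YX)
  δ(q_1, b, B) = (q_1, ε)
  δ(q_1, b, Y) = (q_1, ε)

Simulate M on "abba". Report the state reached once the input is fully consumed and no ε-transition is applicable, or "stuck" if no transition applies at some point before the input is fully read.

(q_0, abba, Z) ⊢ (q_0, bba, YZ) ⊢ (q_1, ba, BYZ) ⊢ (q_1, a, YZ) ⊢ (q_0, ε, BZ)
All input consumed; M is in state q_0.

q_0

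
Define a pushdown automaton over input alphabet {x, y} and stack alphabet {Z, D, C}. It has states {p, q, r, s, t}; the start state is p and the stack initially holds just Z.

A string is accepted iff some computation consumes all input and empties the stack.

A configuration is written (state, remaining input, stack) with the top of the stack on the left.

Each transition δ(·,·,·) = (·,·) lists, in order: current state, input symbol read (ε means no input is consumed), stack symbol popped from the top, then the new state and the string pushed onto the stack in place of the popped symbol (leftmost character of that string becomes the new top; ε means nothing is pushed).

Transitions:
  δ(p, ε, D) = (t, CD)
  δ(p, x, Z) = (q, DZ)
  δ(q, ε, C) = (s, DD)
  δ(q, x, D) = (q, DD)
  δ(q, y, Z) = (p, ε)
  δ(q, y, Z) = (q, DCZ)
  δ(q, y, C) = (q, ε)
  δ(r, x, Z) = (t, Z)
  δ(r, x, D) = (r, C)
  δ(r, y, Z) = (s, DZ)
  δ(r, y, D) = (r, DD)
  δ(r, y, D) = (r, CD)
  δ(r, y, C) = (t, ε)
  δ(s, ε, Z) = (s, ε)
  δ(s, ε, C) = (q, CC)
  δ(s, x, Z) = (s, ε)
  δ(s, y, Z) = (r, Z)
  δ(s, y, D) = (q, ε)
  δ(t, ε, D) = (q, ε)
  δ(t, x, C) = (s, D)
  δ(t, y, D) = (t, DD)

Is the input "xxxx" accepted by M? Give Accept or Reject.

No computation consumes all input and empties the stack.

Reject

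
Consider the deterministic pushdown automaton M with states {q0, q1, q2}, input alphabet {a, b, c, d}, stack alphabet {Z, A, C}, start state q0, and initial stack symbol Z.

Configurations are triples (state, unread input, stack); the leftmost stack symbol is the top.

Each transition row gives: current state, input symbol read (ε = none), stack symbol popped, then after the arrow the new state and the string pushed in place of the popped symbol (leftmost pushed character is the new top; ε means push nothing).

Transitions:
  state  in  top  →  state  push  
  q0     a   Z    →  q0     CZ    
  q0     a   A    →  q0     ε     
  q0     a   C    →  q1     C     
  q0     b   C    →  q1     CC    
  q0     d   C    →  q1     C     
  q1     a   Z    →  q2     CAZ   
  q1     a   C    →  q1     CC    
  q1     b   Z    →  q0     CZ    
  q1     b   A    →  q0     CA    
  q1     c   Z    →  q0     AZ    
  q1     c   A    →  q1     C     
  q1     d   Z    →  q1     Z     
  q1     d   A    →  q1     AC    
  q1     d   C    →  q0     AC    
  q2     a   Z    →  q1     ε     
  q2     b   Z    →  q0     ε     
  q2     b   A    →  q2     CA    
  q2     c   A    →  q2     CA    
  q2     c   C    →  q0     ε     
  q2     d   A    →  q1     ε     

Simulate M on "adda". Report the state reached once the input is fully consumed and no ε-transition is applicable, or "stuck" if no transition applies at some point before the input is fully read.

q0

(q0, adda, Z) ⊢ (q0, dda, CZ) ⊢ (q1, da, CZ) ⊢ (q0, a, ACZ) ⊢ (q0, ε, CZ)
All input consumed; M is in state q0.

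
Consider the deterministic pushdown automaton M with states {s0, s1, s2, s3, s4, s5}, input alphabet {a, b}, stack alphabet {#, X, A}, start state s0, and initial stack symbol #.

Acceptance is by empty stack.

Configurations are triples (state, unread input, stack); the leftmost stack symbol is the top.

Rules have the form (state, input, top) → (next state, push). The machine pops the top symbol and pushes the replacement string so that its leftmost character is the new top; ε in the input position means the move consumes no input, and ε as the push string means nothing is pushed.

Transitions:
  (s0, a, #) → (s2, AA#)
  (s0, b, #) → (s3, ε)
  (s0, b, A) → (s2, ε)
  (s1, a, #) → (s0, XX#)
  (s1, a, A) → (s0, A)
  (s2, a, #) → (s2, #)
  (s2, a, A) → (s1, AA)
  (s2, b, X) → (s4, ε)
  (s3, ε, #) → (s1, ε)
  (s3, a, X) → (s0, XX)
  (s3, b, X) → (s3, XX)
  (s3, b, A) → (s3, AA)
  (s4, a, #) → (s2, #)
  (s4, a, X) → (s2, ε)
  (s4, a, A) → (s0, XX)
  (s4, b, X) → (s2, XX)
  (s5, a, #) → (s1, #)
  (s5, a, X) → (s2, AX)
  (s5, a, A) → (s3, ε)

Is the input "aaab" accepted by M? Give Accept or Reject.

(s0, aaab, #)
  read a, top #: go to s2, push AA# → (s2, aab, AA#)
  read a, top A: go to s1, push AA → (s1, ab, AAA#)
  read a, top A: go to s0, push A → (s0, b, AAA#)
  read b, top A: go to s2, push ε → (s2, ε, AA#)
All input consumed; stack is AA#, not empty, and no further ε-move applies.

Reject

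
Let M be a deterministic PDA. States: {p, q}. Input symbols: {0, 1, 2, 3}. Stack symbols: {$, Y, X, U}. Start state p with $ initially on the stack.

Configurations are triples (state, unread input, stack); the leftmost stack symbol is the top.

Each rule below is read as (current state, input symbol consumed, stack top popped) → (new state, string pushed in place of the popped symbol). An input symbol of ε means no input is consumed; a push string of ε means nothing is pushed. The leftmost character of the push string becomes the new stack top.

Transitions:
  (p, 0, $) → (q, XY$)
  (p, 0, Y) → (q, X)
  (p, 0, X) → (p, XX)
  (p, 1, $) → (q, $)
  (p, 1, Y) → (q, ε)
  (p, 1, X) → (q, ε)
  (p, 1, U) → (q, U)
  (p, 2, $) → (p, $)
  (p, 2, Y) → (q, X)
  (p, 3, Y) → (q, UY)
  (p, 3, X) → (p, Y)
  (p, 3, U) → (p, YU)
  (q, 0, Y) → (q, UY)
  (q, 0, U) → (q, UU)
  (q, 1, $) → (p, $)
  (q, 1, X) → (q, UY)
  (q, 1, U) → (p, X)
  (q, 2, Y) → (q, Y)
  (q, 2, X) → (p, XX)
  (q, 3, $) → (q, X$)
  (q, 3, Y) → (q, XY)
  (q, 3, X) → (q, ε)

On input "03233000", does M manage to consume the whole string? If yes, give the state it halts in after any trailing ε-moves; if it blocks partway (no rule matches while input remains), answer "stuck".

q

(p, 03233000, $) ⊢ (q, 3233000, XY$) ⊢ (q, 233000, Y$) ⊢ (q, 33000, Y$) ⊢ (q, 3000, XY$) ⊢ (q, 000, Y$) ⊢ (q, 00, UY$) ⊢ (q, 0, UUY$) ⊢ (q, ε, UUUY$)
All input consumed; M is in state q.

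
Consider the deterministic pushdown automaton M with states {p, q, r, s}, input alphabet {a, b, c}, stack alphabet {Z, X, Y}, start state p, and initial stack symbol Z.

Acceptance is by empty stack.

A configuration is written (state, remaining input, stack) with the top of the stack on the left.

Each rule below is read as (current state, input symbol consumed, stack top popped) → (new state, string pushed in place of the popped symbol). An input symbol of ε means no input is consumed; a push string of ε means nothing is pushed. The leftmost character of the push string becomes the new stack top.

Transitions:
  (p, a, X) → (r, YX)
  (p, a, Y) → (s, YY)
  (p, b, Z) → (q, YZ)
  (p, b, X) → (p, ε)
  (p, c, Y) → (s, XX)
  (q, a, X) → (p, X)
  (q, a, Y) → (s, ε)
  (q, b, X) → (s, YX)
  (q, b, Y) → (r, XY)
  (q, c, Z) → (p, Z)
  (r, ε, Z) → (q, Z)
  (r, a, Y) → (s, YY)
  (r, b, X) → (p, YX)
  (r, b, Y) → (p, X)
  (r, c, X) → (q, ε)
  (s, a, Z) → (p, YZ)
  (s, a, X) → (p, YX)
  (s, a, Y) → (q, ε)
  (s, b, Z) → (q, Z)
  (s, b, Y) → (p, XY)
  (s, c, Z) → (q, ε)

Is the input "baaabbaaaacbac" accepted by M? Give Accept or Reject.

Accept

(p, baaabbaaaacbac, Z) ⊢ (q, aaabbaaaacbac, YZ) ⊢ (s, aabbaaaacbac, Z) ⊢ (p, abbaaaacbac, YZ) ⊢ (s, bbaaaacbac, YYZ) ⊢ (p, baaaacbac, XYYZ) ⊢ (p, aaaacbac, YYZ) ⊢ (s, aaacbac, YYYZ) ⊢ (q, aacbac, YYZ) ⊢ (s, acbac, YZ) ⊢ (q, cbac, Z) ⊢ (p, bac, Z) ⊢ (q, ac, YZ) ⊢ (s, c, Z) ⊢ (q, ε, ε)
All input consumed and the stack is empty.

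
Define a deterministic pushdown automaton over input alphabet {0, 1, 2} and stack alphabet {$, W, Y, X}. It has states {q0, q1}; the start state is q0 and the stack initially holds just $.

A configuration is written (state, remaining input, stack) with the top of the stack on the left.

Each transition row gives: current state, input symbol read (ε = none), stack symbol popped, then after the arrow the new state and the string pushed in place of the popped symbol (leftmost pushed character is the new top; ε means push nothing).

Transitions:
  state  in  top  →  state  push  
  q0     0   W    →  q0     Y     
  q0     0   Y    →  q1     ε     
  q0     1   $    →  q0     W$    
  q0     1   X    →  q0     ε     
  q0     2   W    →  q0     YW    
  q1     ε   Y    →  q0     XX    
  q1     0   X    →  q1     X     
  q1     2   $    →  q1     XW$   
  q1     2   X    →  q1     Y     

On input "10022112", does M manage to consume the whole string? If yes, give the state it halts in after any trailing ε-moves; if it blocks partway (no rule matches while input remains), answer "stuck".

(q0, 10022112, $) ⊢ (q0, 0022112, W$) ⊢ (q0, 022112, Y$) ⊢ (q1, 22112, $) ⊢ (q1, 2112, XW$) ⊢ (q1, 112, YW$) ⊢ (q0, 112, XXW$) ⊢ (q0, 12, XW$) ⊢ (q0, 2, W$) ⊢ (q0, ε, YW$)
All input consumed; M is in state q0.

q0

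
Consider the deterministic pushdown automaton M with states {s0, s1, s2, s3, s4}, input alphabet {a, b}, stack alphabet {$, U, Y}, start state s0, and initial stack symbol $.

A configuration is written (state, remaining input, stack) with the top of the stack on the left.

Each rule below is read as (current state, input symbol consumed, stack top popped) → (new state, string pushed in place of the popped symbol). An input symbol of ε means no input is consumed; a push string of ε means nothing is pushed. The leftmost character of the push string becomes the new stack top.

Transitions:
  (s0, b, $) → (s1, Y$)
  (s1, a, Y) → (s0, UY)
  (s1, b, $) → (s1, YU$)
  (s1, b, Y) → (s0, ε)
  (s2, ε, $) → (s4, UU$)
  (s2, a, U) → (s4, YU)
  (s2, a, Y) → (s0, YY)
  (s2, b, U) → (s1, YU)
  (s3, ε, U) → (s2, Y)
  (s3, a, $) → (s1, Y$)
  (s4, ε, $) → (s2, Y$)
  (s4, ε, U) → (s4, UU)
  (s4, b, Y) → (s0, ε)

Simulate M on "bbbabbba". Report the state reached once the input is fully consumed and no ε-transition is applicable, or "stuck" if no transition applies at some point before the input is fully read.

(s0, bbbabbba, $)
  read b, top $: go to s1, push Y$ → (s1, bbabbba, Y$)
  read b, top Y: go to s0, push ε → (s0, babbba, $)
  read b, top $: go to s1, push Y$ → (s1, abbba, Y$)
  read a, top Y: go to s0, push UY → (s0, bbba, UY$)
No transition for (s0, b, top U); M blocks with input bbba remaining.

stuck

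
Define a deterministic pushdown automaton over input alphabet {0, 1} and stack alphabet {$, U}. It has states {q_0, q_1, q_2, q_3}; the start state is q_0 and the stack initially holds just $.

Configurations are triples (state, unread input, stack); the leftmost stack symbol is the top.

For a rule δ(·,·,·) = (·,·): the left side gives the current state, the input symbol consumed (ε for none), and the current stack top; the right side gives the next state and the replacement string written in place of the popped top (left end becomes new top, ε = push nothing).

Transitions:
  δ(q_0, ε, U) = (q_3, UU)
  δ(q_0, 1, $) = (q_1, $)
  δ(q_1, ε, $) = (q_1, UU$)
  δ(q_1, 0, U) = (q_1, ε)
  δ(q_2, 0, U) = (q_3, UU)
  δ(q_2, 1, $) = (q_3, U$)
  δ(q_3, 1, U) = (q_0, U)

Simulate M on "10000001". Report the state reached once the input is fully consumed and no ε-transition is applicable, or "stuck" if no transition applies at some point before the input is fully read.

(q_0, 10000001, $)
  read 1, top $: go to q_1, push $ → (q_1, 0000001, $)
  ε-move, top $: go to q_1, push UU$ → (q_1, 0000001, UU$)
  read 0, top U: go to q_1, push ε → (q_1, 000001, U$)
  read 0, top U: go to q_1, push ε → (q_1, 00001, $)
  ε-move, top $: go to q_1, push UU$ → (q_1, 00001, UU$)
  read 0, top U: go to q_1, push ε → (q_1, 0001, U$)
  read 0, top U: go to q_1, push ε → (q_1, 001, $)
  ε-move, top $: go to q_1, push UU$ → (q_1, 001, UU$)
  read 0, top U: go to q_1, push ε → (q_1, 01, U$)
  read 0, top U: go to q_1, push ε → (q_1, 1, $)
  ε-move, top $: go to q_1, push UU$ → (q_1, 1, UU$)
No transition for (q_1, 1, top U); M blocks with input 1 remaining.

stuck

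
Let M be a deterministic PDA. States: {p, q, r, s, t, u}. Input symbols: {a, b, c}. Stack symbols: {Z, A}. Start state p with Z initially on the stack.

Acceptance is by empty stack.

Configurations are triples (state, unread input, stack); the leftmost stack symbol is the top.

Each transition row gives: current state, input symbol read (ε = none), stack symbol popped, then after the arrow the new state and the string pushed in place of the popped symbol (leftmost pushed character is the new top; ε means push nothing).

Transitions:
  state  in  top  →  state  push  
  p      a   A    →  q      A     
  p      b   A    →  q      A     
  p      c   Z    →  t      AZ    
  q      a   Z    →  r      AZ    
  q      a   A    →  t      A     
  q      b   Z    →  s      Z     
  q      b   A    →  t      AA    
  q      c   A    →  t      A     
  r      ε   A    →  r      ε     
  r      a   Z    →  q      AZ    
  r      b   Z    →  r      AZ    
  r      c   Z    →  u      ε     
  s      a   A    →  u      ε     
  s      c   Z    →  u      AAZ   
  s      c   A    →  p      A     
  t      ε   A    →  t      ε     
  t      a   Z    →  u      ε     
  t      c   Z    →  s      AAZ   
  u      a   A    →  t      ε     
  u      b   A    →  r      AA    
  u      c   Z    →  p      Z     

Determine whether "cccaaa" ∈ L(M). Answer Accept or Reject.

Accept

(p, cccaaa, Z) ⊢ (t, ccaaa, AZ) ⊢ (t, ccaaa, Z) ⊢ (s, caaa, AAZ) ⊢ (p, aaa, AAZ) ⊢ (q, aa, AAZ) ⊢ (t, a, AAZ) ⊢ (t, a, AZ) ⊢ (t, a, Z) ⊢ (u, ε, ε)
All input consumed and the stack is empty.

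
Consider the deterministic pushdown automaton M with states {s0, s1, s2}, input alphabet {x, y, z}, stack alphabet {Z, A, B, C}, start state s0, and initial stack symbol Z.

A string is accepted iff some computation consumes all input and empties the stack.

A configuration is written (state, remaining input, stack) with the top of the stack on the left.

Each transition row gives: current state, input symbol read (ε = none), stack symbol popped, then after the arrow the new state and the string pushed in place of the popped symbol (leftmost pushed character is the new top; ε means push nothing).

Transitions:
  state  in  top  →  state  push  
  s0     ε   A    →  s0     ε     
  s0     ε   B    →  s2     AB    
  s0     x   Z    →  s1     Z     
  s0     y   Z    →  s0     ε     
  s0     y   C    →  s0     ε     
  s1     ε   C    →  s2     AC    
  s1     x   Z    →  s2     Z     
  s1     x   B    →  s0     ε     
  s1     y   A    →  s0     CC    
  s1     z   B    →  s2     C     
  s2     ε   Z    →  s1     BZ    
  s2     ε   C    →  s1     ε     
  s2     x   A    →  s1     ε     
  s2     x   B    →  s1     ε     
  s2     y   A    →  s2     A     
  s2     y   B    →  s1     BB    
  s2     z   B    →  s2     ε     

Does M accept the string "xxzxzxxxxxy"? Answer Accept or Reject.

(s0, xxzxzxxxxxy, Z) ⊢ (s1, xzxzxxxxxy, Z) ⊢ (s2, zxzxxxxxy, Z) ⊢ (s1, zxzxxxxxy, BZ) ⊢ (s2, xzxxxxxy, CZ) ⊢ (s1, xzxxxxxy, Z) ⊢ (s2, zxxxxxy, Z) ⊢ (s1, zxxxxxy, BZ) ⊢ (s2, xxxxxy, CZ) ⊢ (s1, xxxxxy, Z) ⊢ (s2, xxxxy, Z) ⊢ (s1, xxxxy, BZ) ⊢ (s0, xxxy, Z) ⊢ (s1, xxy, Z) ⊢ (s2, xy, Z) ⊢ (s1, xy, BZ) ⊢ (s0, y, Z) ⊢ (s0, ε, ε)
All input consumed and the stack is empty.

Accept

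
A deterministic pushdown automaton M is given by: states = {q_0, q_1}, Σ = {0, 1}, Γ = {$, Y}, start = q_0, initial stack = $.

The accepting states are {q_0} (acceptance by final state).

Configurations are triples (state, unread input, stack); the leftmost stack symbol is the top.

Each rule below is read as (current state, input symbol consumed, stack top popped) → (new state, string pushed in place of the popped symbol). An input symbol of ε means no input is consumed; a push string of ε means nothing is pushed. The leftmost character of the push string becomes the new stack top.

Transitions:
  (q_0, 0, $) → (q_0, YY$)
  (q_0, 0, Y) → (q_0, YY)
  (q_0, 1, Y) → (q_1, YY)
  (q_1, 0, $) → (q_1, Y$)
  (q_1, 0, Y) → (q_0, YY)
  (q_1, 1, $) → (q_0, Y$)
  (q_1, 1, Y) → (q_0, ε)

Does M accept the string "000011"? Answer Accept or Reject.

(q_0, 000011, $)
  read 0, top $: go to q_0, push YY$ → (q_0, 00011, YY$)
  read 0, top Y: go to q_0, push YY → (q_0, 0011, YYY$)
  read 0, top Y: go to q_0, push YY → (q_0, 011, YYYY$)
  read 0, top Y: go to q_0, push YY → (q_0, 11, YYYYY$)
  read 1, top Y: go to q_1, push YY → (q_1, 1, YYYYYY$)
  read 1, top Y: go to q_0, push ε → (q_0, ε, YYYYY$)
All input consumed; state q_0 ∈ F.

Accept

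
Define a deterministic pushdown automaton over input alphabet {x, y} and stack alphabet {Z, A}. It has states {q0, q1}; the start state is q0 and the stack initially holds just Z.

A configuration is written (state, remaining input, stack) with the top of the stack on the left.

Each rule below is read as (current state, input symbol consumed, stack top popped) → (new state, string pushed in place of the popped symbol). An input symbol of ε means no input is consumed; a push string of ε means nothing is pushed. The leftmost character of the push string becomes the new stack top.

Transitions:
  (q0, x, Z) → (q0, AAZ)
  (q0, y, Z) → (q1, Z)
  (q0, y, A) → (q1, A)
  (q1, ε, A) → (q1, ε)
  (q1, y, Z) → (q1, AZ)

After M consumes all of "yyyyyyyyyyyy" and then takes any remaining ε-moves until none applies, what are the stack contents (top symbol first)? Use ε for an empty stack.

(q0, yyyyyyyyyyyy, Z)
  read y, top Z: go to q1, push Z → (q1, yyyyyyyyyyy, Z)
  read y, top Z: go to q1, push AZ → (q1, yyyyyyyyyy, AZ)
  ε-move, top A: go to q1, push ε → (q1, yyyyyyyyyy, Z)
  read y, top Z: go to q1, push AZ → (q1, yyyyyyyyy, AZ)
  ε-move, top A: go to q1, push ε → (q1, yyyyyyyyy, Z)
  read y, top Z: go to q1, push AZ → (q1, yyyyyyyy, AZ)
  ε-move, top A: go to q1, push ε → (q1, yyyyyyyy, Z)
  read y, top Z: go to q1, push AZ → (q1, yyyyyyy, AZ)
  ε-move, top A: go to q1, push ε → (q1, yyyyyyy, Z)
  read y, top Z: go to q1, push AZ → (q1, yyyyyy, AZ)
  ε-move, top A: go to q1, push ε → (q1, yyyyyy, Z)
  read y, top Z: go to q1, push AZ → (q1, yyyyy, AZ)
  ε-move, top A: go to q1, push ε → (q1, yyyyy, Z)
  read y, top Z: go to q1, push AZ → (q1, yyyy, AZ)
  ε-move, top A: go to q1, push ε → (q1, yyyy, Z)
  read y, top Z: go to q1, push AZ → (q1, yyy, AZ)
  ε-move, top A: go to q1, push ε → (q1, yyy, Z)
  read y, top Z: go to q1, push AZ → (q1, yy, AZ)
  ε-move, top A: go to q1, push ε → (q1, yy, Z)
  read y, top Z: go to q1, push AZ → (q1, y, AZ)
  ε-move, top A: go to q1, push ε → (q1, y, Z)
  read y, top Z: go to q1, push AZ → (q1, ε, AZ)
  ε-move, top A: go to q1, push ε → (q1, ε, Z)
All input consumed in state q1 with stack Z.

Z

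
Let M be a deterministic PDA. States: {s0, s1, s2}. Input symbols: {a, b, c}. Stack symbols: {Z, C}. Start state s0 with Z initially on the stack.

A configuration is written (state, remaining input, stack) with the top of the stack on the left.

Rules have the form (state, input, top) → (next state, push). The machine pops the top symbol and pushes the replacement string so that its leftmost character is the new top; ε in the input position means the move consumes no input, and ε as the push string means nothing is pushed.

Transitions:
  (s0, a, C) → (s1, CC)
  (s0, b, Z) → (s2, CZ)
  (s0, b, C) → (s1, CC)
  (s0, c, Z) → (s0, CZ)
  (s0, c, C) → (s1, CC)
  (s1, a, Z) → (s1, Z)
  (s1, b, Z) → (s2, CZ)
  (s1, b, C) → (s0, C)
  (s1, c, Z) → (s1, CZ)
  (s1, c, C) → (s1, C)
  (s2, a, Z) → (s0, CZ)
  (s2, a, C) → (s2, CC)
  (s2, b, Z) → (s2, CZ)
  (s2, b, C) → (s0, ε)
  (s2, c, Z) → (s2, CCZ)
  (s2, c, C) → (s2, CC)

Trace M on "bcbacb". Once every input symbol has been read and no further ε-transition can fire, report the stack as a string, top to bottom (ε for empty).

(s0, bcbacb, Z)
  read b, top Z: go to s2, push CZ → (s2, cbacb, CZ)
  read c, top C: go to s2, push CC → (s2, bacb, CCZ)
  read b, top C: go to s0, push ε → (s0, acb, CZ)
  read a, top C: go to s1, push CC → (s1, cb, CCZ)
  read c, top C: go to s1, push C → (s1, b, CCZ)
  read b, top C: go to s0, push C → (s0, ε, CCZ)
All input consumed in state s0 with stack CCZ.

CCZ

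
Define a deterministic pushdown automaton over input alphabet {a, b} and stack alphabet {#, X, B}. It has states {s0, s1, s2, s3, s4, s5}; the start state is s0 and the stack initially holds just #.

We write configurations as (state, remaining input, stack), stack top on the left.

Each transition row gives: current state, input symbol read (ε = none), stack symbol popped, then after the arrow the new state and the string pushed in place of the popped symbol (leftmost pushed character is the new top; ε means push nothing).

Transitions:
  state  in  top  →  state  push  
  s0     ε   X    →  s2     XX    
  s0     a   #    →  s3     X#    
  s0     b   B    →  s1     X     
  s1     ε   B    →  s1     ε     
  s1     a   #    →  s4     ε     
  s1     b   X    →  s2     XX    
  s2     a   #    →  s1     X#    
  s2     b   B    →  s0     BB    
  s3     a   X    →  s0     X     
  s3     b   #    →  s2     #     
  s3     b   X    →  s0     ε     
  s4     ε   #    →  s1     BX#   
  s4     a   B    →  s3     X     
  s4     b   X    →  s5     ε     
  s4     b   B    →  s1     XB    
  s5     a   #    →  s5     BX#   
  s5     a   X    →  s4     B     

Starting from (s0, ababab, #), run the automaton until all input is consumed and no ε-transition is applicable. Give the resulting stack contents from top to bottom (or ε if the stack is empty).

(s0, ababab, #)
  read a, top #: go to s3, push X# → (s3, babab, X#)
  read b, top X: go to s0, push ε → (s0, abab, #)
  read a, top #: go to s3, push X# → (s3, bab, X#)
  read b, top X: go to s0, push ε → (s0, ab, #)
  read a, top #: go to s3, push X# → (s3, b, X#)
  read b, top X: go to s0, push ε → (s0, ε, #)
All input consumed in state s0 with stack #.

#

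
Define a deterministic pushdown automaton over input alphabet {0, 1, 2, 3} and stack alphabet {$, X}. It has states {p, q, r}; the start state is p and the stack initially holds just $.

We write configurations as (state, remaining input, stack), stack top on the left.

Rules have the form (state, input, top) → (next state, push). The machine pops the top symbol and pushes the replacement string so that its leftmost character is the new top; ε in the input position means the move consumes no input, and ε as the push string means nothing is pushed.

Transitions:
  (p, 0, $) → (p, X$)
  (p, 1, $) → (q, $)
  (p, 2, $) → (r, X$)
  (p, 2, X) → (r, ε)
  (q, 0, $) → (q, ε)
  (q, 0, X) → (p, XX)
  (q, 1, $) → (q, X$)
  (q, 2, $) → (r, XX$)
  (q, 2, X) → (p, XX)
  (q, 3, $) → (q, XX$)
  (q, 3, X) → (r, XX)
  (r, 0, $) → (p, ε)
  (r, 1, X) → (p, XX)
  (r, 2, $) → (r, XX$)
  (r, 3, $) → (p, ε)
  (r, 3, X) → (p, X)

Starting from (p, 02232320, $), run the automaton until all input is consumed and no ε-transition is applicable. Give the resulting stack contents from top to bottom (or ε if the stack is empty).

ε

(p, 02232320, $)
  read 0, top $: go to p, push X$ → (p, 2232320, X$)
  read 2, top X: go to r, push ε → (r, 232320, $)
  read 2, top $: go to r, push XX$ → (r, 32320, XX$)
  read 3, top X: go to p, push X → (p, 2320, XX$)
  read 2, top X: go to r, push ε → (r, 320, X$)
  read 3, top X: go to p, push X → (p, 20, X$)
  read 2, top X: go to r, push ε → (r, 0, $)
  read 0, top $: go to p, push ε → (p, ε, ε)
All input consumed in state p with stack ε.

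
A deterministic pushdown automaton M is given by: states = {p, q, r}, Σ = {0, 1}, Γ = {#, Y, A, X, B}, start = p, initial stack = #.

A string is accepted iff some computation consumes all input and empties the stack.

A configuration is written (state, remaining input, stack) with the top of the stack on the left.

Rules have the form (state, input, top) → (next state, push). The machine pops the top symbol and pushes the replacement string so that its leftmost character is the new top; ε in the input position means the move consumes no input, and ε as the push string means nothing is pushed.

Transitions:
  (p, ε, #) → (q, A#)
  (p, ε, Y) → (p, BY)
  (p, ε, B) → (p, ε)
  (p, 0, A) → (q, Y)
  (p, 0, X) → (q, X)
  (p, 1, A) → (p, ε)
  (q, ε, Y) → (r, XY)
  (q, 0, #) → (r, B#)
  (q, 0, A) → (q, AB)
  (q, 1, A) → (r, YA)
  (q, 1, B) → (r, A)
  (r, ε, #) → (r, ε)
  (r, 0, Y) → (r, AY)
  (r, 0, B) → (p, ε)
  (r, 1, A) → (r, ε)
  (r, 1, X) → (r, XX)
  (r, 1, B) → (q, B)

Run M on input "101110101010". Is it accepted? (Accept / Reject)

(p, 101110101010, #) ⊢ (q, 101110101010, A#) ⊢ (r, 01110101010, YA#) ⊢ (r, 1110101010, AYA#) ⊢ (r, 110101010, YA#)
No transition applies at (r, 110101010, YA#); input not fully consumed.

Reject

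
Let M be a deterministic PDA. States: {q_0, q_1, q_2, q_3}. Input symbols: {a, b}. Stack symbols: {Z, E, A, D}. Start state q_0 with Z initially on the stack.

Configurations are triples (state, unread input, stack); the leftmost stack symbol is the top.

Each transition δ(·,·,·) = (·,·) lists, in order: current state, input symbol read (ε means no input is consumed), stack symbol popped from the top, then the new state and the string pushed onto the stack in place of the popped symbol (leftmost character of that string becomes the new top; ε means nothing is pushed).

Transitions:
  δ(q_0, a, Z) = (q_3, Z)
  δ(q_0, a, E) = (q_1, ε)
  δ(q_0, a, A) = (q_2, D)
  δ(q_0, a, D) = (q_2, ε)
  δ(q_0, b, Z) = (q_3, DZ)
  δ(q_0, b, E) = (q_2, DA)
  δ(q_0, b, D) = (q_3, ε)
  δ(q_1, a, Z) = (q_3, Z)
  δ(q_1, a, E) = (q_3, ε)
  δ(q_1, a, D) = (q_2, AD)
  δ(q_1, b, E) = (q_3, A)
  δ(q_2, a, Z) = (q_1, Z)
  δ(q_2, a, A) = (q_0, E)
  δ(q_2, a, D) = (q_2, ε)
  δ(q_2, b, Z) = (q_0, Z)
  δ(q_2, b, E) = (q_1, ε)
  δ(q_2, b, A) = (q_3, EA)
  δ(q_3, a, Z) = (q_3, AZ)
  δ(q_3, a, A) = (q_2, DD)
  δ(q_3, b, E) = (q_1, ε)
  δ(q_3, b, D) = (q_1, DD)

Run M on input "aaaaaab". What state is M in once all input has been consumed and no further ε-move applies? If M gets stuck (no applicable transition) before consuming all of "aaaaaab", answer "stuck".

(q_0, aaaaaab, Z)
  read a, top Z: go to q_3, push Z → (q_3, aaaaab, Z)
  read a, top Z: go to q_3, push AZ → (q_3, aaaab, AZ)
  read a, top A: go to q_2, push DD → (q_2, aaab, DDZ)
  read a, top D: go to q_2, push ε → (q_2, aab, DZ)
  read a, top D: go to q_2, push ε → (q_2, ab, Z)
  read a, top Z: go to q_1, push Z → (q_1, b, Z)
No transition for (q_1, b, top Z); M blocks with input b remaining.

stuck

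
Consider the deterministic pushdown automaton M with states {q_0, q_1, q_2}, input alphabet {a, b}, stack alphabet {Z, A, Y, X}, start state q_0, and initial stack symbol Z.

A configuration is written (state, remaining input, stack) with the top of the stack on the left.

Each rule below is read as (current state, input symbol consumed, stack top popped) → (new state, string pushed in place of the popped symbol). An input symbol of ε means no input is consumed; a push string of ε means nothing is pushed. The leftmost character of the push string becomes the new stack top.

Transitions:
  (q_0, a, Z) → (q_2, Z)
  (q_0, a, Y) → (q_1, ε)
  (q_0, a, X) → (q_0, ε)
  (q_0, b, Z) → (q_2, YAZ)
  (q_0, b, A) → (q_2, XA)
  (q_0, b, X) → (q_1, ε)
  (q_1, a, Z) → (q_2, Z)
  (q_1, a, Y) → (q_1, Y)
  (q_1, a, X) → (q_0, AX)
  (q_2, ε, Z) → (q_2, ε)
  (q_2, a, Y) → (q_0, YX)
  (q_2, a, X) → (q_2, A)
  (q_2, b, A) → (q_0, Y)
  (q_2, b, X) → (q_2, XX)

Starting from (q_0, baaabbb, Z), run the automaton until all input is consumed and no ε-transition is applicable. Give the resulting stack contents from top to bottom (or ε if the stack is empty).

XXXAXAZ

(q_0, baaabbb, Z)
  read b, top Z: go to q_2, push YAZ → (q_2, aaabbb, YAZ)
  read a, top Y: go to q_0, push YX → (q_0, aabbb, YXAZ)
  read a, top Y: go to q_1, push ε → (q_1, abbb, XAZ)
  read a, top X: go to q_0, push AX → (q_0, bbb, AXAZ)
  read b, top A: go to q_2, push XA → (q_2, bb, XAXAZ)
  read b, top X: go to q_2, push XX → (q_2, b, XXAXAZ)
  read b, top X: go to q_2, push XX → (q_2, ε, XXXAXAZ)
All input consumed in state q_2 with stack XXXAXAZ.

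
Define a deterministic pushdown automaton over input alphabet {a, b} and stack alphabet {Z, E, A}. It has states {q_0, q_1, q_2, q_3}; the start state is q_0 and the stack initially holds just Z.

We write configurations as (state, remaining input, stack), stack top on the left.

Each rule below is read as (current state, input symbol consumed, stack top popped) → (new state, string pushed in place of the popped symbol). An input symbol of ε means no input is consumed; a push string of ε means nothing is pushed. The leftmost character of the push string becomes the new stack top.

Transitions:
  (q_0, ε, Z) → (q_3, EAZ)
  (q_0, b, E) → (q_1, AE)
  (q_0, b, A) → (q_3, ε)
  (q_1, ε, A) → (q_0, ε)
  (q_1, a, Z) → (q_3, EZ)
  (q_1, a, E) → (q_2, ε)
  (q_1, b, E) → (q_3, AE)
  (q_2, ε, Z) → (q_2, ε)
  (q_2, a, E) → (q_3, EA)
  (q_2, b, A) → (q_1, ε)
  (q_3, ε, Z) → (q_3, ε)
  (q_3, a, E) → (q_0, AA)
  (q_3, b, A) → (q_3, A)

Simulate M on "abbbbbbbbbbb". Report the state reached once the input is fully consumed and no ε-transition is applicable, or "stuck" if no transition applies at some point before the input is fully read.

q_3

(q_0, abbbbbbbbbbb, Z)
  ε-move, top Z: go to q_3, push EAZ → (q_3, abbbbbbbbbbb, EAZ)
  read a, top E: go to q_0, push AA → (q_0, bbbbbbbbbbb, AAAZ)
  read b, top A: go to q_3, push ε → (q_3, bbbbbbbbbb, AAZ)
  read b, top A: go to q_3, push A → (q_3, bbbbbbbbb, AAZ)
  read b, top A: go to q_3, push A → (q_3, bbbbbbbb, AAZ)
  read b, top A: go to q_3, push A → (q_3, bbbbbbb, AAZ)
  read b, top A: go to q_3, push A → (q_3, bbbbbb, AAZ)
  read b, top A: go to q_3, push A → (q_3, bbbbb, AAZ)
  read b, top A: go to q_3, push A → (q_3, bbbb, AAZ)
  read b, top A: go to q_3, push A → (q_3, bbb, AAZ)
  read b, top A: go to q_3, push A → (q_3, bb, AAZ)
  read b, top A: go to q_3, push A → (q_3, b, AAZ)
  read b, top A: go to q_3, push A → (q_3, ε, AAZ)
All input consumed; M is in state q_3.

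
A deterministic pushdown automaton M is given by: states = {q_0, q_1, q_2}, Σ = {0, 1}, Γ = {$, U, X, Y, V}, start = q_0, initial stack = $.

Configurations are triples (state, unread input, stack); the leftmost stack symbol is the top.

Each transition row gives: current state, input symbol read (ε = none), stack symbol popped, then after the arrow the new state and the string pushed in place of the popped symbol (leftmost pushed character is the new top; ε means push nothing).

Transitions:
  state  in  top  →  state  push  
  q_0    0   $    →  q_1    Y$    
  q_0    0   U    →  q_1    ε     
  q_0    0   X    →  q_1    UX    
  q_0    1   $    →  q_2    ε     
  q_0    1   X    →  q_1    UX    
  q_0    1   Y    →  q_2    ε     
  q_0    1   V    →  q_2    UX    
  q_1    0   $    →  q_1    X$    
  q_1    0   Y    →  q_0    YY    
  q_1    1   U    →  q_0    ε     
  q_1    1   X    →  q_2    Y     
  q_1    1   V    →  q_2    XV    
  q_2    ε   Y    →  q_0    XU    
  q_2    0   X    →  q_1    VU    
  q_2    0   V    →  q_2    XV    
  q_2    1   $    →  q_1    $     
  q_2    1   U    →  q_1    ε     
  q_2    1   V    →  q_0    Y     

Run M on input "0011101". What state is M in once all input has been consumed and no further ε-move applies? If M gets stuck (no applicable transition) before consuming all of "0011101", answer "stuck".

q_0

(q_0, 0011101, $) ⊢ (q_1, 011101, Y$) ⊢ (q_0, 11101, YY$) ⊢ (q_2, 1101, Y$) ⊢ (q_0, 1101, XU$) ⊢ (q_1, 101, UXU$) ⊢ (q_0, 01, XU$) ⊢ (q_1, 1, UXU$) ⊢ (q_0, ε, XU$)
All input consumed; M is in state q_0.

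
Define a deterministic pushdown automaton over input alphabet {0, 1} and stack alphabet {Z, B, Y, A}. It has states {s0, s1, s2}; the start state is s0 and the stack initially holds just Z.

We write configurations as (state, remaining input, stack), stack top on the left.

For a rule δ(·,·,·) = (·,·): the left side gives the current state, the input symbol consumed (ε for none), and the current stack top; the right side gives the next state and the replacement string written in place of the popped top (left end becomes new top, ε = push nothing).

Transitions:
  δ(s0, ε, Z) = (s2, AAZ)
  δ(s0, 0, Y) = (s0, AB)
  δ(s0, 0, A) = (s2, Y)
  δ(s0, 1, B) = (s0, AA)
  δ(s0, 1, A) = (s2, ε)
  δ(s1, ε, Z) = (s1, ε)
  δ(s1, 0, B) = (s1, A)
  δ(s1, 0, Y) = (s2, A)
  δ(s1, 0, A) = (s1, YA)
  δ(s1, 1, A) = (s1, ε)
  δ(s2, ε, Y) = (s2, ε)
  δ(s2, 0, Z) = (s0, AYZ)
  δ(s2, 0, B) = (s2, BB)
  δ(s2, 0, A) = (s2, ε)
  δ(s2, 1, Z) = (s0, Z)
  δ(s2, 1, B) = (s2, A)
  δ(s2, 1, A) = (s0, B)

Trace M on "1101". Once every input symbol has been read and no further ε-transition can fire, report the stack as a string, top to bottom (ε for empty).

(s0, 1101, Z) ⊢ (s2, 1101, AAZ) ⊢ (s0, 101, BAZ) ⊢ (s0, 01, AAAZ) ⊢ (s2, 1, YAAZ) ⊢ (s2, 1, AAZ) ⊢ (s0, ε, BAZ)
All input consumed in state s0 with stack BAZ.

BAZ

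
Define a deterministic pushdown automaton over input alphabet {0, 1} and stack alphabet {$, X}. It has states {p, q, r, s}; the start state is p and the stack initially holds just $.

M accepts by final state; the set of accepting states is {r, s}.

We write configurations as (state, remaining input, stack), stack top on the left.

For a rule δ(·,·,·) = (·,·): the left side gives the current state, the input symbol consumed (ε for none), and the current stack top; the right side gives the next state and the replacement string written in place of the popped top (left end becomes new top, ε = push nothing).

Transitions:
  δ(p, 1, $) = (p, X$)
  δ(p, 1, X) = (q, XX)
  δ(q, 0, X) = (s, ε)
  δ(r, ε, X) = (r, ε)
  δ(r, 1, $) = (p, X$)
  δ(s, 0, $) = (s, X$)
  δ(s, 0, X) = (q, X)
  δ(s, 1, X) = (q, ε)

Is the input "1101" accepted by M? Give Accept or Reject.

Reject

(p, 1101, $)
  read 1, top $: go to p, push X$ → (p, 101, X$)
  read 1, top X: go to q, push XX → (q, 01, XX$)
  read 0, top X: go to s, push ε → (s, 1, X$)
  read 1, top X: go to q, push ε → (q, ε, $)
All input consumed; state q ∉ F and no further ε-move applies.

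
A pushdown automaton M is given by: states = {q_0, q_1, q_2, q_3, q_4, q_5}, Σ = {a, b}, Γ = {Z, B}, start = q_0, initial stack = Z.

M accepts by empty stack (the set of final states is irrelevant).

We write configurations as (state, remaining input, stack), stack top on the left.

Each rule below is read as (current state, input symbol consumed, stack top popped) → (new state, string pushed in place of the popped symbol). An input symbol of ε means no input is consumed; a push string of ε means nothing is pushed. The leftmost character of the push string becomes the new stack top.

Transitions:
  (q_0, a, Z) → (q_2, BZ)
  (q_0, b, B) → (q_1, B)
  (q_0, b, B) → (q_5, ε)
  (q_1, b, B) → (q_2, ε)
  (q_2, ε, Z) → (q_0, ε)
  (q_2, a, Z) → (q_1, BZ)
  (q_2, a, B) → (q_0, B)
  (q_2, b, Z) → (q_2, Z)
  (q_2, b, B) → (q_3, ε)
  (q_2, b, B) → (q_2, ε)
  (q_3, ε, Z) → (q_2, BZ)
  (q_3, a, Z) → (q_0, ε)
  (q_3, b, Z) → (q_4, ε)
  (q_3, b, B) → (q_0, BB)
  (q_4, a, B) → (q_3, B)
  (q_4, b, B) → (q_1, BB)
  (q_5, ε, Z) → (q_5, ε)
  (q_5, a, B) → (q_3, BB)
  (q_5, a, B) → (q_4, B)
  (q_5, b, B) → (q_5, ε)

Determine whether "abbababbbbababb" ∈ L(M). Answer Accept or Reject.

Accept

One accepting computation: (q_0, abbababbbbababb, Z) ⊢ (q_2, bbababbbbababb, BZ) ⊢ (q_2, bababbbbababb, Z) ⊢ (q_2, ababbbbababb, Z) ⊢ (q_1, babbbbababb, BZ) ⊢ (q_2, abbbbababb, Z) ⊢ (q_1, bbbbababb, BZ) ⊢ (q_2, bbbababb, Z) ⊢ (q_2, bbababb, Z) ⊢ (q_2, bababb, Z) ⊢ (q_2, ababb, Z) ⊢ (q_1, babb, BZ) ⊢ (q_2, abb, Z) ⊢ (q_1, bb, BZ) ⊢ (q_2, b, Z) ⊢ (q_2, ε, Z) ⊢ (q_0, ε, ε)
All input consumed and the stack is empty.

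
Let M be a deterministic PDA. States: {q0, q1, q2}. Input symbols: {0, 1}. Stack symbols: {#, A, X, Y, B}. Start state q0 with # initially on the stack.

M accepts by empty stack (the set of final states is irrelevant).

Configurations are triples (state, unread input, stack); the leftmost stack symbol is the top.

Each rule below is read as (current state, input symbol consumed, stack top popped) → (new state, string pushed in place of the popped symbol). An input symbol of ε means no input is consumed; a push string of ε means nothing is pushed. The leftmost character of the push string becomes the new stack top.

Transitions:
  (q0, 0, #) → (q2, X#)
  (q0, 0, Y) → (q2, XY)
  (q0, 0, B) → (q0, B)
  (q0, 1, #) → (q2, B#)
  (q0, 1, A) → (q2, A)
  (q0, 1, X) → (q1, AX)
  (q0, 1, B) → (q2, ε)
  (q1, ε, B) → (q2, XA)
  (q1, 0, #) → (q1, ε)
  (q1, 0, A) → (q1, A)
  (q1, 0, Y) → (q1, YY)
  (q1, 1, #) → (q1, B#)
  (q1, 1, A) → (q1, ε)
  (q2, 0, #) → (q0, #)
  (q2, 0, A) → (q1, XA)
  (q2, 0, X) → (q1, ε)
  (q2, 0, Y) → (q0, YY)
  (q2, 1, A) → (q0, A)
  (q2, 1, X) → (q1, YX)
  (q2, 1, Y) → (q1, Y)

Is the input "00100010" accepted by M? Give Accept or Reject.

Accept

(q0, 00100010, #)
  read 0, top #: go to q2, push X# → (q2, 0100010, X#)
  read 0, top X: go to q1, push ε → (q1, 100010, #)
  read 1, top #: go to q1, push B# → (q1, 00010, B#)
  ε-move, top B: go to q2, push XA → (q2, 00010, XA#)
  read 0, top X: go to q1, push ε → (q1, 0010, A#)
  read 0, top A: go to q1, push A → (q1, 010, A#)
  read 0, top A: go to q1, push A → (q1, 10, A#)
  read 1, top A: go to q1, push ε → (q1, 0, #)
  read 0, top #: go to q1, push ε → (q1, ε, ε)
All input consumed and the stack is empty.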